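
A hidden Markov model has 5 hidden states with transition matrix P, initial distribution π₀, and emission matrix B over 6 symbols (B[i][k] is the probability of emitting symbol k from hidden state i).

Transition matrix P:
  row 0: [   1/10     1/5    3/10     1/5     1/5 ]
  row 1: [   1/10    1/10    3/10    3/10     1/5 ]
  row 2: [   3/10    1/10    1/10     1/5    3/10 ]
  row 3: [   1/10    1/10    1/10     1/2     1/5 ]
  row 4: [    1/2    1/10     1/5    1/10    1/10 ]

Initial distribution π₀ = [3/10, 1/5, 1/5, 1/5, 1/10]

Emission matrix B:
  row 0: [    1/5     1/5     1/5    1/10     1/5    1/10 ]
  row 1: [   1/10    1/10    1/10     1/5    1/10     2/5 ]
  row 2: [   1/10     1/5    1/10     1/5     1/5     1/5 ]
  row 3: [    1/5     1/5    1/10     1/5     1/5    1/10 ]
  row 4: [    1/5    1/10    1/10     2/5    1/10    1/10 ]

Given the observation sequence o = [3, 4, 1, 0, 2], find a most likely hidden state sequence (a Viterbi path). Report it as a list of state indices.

t=0: δ = [3.000e-02, 4.000e-02, 4.000e-02, 4.000e-02, 4.000e-02]  (obs o_0=3)
t=1: δ = [4.000e-03, 6.000e-04, 2.400e-03, 4.000e-03, 1.200e-03]  ψ = [4, 0, 1, 3, 2]  (obs o_1=4)
t=2: δ = [1.440e-04, 8.000e-05, 2.400e-04, 4.000e-04, 8.000e-05]  ψ = [2, 0, 0, 3, 0]  (obs o_2=1)
t=3: δ = [1.440e-05, 4.000e-06, 4.320e-06, 4.000e-05, 1.600e-05]  ψ = [2, 3, 0, 3, 3]  (obs o_3=0)
t=4: δ = [1.600e-06, 4.000e-07, 4.320e-07, 2.000e-06, 8.000e-07]  ψ = [4, 3, 0, 3, 3]  (obs o_4=2)
backtrack: best end state = 3; path = [3, 3, 3, 3, 3]

path = [3, 3, 3, 3, 3]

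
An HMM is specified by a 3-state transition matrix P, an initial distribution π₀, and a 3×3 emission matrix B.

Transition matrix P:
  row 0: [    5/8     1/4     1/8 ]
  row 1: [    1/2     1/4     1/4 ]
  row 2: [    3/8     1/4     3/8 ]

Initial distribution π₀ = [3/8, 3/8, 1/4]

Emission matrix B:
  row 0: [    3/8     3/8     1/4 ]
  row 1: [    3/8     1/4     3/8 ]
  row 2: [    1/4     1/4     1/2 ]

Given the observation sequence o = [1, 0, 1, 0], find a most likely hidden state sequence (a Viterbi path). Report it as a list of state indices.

path = [0, 0, 0, 0]

t=0: δ = [1.406e-01, 9.375e-02, 6.250e-02]  (obs o_0=1)
t=1: δ = [3.296e-02, 1.318e-02, 5.859e-03]  ψ = [0, 0, 1]  (obs o_1=0)
t=2: δ = [7.725e-03, 2.060e-03, 1.030e-03]  ψ = [0, 0, 0]  (obs o_2=1)
t=3: δ = [1.810e-03, 7.242e-04, 2.414e-04]  ψ = [0, 0, 0]  (obs o_3=0)
backtrack: best end state = 0; path = [0, 0, 0, 0]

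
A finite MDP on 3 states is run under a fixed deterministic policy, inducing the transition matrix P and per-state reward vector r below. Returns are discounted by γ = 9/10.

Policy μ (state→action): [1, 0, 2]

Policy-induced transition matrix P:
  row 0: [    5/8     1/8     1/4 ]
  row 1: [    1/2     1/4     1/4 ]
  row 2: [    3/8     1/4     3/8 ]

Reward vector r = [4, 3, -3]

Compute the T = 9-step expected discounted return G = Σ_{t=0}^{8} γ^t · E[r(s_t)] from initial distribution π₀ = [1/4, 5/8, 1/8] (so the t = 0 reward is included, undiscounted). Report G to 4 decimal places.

t=0: π = [0.2500, 0.6250, 0.1250], E[r] = 2.5000, γ^t·E[r] = 2.500000, running G = 2.500000
t=1: π = [0.5156, 0.2188, 0.2656], E[r] = 1.9219, γ^t·E[r] = 1.729688, running G = 4.229688
t=2: π = [0.5313, 0.1855, 0.2832], E[r] = 1.8320, γ^t·E[r] = 1.483945, running G = 5.713633
t=3: π = [0.5310, 0.1836, 0.2854], E[r] = 1.8186, γ^t·E[r] = 1.325762, running G = 7.039395
t=4: π = [0.5307, 0.1836, 0.2857], E[r] = 1.8167, γ^t·E[r] = 1.191904, running G = 8.231299
t=5: π = [0.5306, 0.1837, 0.2857], E[r] = 1.8164, γ^t·E[r] = 1.072549, running G = 9.303849
t=6: π = [0.5306, 0.1837, 0.2857], E[r] = 1.8163, γ^t·E[r] = 0.965274, running G = 10.269122
t=7: π = [0.5306, 0.1837, 0.2857], E[r] = 1.8163, γ^t·E[r] = 0.868744, running G = 11.137866
t=8: π = [0.5306, 0.1837, 0.2857], E[r] = 1.8163, γ^t·E[r] = 0.781869, running G = 11.919735

G = 11.9197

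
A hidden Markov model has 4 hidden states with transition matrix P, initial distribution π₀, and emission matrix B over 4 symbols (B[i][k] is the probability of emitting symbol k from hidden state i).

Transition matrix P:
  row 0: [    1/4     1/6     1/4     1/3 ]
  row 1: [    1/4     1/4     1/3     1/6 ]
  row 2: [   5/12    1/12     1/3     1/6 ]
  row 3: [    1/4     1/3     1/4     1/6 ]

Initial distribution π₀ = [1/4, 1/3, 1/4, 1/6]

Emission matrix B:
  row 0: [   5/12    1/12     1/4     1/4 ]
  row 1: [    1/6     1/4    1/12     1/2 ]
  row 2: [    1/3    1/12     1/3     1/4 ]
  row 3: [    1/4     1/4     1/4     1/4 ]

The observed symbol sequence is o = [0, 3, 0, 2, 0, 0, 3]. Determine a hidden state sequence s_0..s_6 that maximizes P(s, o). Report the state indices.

path = [0, 1, 2, 2, 0, 3, 1]

t=0: δ = [1.042e-01, 5.556e-02, 8.333e-02, 4.167e-02]  (obs o_0=0)
t=1: δ = [8.681e-03, 8.681e-03, 6.944e-03, 8.681e-03]  ψ = [2, 0, 2, 0]  (obs o_1=3)
t=2: δ = [1.206e-03, 4.823e-04, 9.645e-04, 7.234e-04]  ψ = [2, 3, 1, 0]  (obs o_2=0)
t=3: δ = [1.005e-04, 2.009e-05, 1.072e-04, 1.005e-04]  ψ = [2, 3, 2, 0]  (obs o_3=2)
t=4: δ = [1.861e-05, 5.582e-06, 1.191e-05, 8.372e-06]  ψ = [2, 3, 2, 0]  (obs o_4=0)
t=5: δ = [2.067e-06, 5.168e-07, 1.550e-06, 1.550e-06]  ψ = [2, 0, 0, 0]  (obs o_5=0)
t=6: δ = [1.615e-07, 2.584e-07, 1.292e-07, 1.723e-07]  ψ = [2, 3, 0, 0]  (obs o_6=3)
backtrack: best end state = 1; path = [0, 1, 2, 2, 0, 3, 1]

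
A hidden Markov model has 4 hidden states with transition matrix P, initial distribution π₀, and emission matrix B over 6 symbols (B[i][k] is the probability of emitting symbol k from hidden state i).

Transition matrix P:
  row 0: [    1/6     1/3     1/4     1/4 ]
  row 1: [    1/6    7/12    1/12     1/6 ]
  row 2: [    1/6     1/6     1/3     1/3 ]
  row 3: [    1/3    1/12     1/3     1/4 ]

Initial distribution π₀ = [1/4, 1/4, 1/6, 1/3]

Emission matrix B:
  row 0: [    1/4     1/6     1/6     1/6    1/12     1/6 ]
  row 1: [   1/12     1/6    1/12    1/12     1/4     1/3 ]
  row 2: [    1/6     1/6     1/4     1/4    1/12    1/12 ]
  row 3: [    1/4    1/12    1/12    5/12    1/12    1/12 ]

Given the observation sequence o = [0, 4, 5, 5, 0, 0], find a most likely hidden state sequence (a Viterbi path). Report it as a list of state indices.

t=0: δ = [6.250e-02, 2.083e-02, 2.778e-02, 8.333e-02]  (obs o_0=0)
t=1: δ = [2.315e-03, 5.208e-03, 2.315e-03, 1.736e-03]  ψ = [3, 0, 3, 3]  (obs o_1=4)
t=2: δ = [1.447e-04, 1.013e-03, 6.430e-05, 7.234e-05]  ψ = [1, 1, 2, 1]  (obs o_2=5)
t=3: δ = [2.813e-05, 1.969e-04, 7.033e-06, 1.407e-05]  ψ = [1, 1, 1, 1]  (obs o_3=5)
t=4: δ = [8.205e-06, 9.573e-06, 2.735e-06, 8.205e-06]  ψ = [1, 1, 1, 1]  (obs o_4=0)
t=5: δ = [6.838e-07, 4.653e-07, 4.558e-07, 5.128e-07]  ψ = [3, 1, 3, 0]  (obs o_5=0)
backtrack: best end state = 0; path = [0, 1, 1, 1, 3, 0]

path = [0, 1, 1, 1, 3, 0]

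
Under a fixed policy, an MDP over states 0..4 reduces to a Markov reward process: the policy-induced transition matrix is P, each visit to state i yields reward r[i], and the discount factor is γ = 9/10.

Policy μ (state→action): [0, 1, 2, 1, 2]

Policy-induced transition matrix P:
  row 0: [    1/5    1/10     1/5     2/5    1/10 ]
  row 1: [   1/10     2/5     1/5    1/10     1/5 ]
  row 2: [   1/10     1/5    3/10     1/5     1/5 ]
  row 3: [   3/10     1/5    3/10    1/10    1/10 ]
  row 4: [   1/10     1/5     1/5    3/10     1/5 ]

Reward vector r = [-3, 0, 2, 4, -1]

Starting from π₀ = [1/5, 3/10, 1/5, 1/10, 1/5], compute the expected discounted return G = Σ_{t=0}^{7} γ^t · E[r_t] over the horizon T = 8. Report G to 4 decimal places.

G = 3.2116

t=0: π = [0.2000, 0.3000, 0.2000, 0.1000, 0.2000], E[r] = 0.0000, γ^t·E[r] = 0.000000, running G = 0.000000
t=1: π = [0.1400, 0.2400, 0.2300, 0.2200, 0.1700], E[r] = 0.7500, γ^t·E[r] = 0.675000, running G = 0.675000
t=2: π = [0.1580, 0.2340, 0.2450, 0.1990, 0.1640], E[r] = 0.6480, γ^t·E[r] = 0.524880, running G = 1.199880
t=3: π = [0.1556, 0.2310, 0.2444, 0.2047, 0.1643], E[r] = 0.6765, γ^t·E[r] = 0.493169, running G = 1.693049
t=4: π = [0.1565, 0.2306, 0.2449, 0.2040, 0.1640], E[r] = 0.6723, γ^t·E[r] = 0.441076, running G = 2.134125
t=5: π = [0.1564, 0.2305, 0.2449, 0.2042, 0.1640], E[r] = 0.6734, γ^t·E[r] = 0.397652, running G = 2.531777
t=6: π = [0.1565, 0.2305, 0.2449, 0.2042, 0.1639], E[r] = 0.6733, γ^t·E[r] = 0.357804, running G = 2.889581
t=7: π = [0.1565, 0.2304, 0.2449, 0.2042, 0.1639], E[r] = 0.6733, γ^t·E[r] = 0.322047, running G = 3.211628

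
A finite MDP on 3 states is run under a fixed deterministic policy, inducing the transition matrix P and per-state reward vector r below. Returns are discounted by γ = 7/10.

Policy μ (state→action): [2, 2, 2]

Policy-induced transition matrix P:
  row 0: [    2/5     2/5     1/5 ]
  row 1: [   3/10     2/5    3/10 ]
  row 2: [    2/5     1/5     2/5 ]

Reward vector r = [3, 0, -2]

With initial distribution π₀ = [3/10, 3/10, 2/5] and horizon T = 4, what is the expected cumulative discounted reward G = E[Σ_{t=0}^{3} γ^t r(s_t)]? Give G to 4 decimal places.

G = 0.8719

t=0: π = [0.3000, 0.3000, 0.4000], E[r] = 0.1000, γ^t·E[r] = 0.100000, running G = 0.100000
t=1: π = [0.3700, 0.3200, 0.3100], E[r] = 0.4900, γ^t·E[r] = 0.343000, running G = 0.443000
t=2: π = [0.3680, 0.3380, 0.2940], E[r] = 0.5160, γ^t·E[r] = 0.252840, running G = 0.695840
t=3: π = [0.3662, 0.3412, 0.2926], E[r] = 0.5134, γ^t·E[r] = 0.176096, running G = 0.871936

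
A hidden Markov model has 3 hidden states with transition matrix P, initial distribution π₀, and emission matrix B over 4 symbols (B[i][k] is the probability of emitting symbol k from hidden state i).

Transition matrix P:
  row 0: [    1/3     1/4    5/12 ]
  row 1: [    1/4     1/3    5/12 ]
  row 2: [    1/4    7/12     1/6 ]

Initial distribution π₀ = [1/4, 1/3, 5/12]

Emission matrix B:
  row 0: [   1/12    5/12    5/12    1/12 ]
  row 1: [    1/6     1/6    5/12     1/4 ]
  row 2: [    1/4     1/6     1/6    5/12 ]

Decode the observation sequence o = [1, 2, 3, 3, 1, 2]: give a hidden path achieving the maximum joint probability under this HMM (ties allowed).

path = [2, 1, 2, 1, 2, 1]

t=0: δ = [1.042e-01, 5.556e-02, 6.944e-02]  (obs o_0=1)
t=1: δ = [1.447e-02, 1.688e-02, 7.234e-03]  ψ = [0, 2, 0]  (obs o_1=2)
t=2: δ = [4.019e-04, 1.407e-03, 2.930e-03]  ψ = [0, 1, 1]  (obs o_2=3)
t=3: δ = [6.105e-05, 4.273e-04, 2.442e-04]  ψ = [2, 2, 1]  (obs o_3=3)
t=4: δ = [4.451e-05, 2.374e-05, 2.968e-05]  ψ = [1, 1, 1]  (obs o_4=1)
t=5: δ = [6.183e-06, 7.213e-06, 3.091e-06]  ψ = [0, 2, 0]  (obs o_5=2)
backtrack: best end state = 1; path = [2, 1, 2, 1, 2, 1]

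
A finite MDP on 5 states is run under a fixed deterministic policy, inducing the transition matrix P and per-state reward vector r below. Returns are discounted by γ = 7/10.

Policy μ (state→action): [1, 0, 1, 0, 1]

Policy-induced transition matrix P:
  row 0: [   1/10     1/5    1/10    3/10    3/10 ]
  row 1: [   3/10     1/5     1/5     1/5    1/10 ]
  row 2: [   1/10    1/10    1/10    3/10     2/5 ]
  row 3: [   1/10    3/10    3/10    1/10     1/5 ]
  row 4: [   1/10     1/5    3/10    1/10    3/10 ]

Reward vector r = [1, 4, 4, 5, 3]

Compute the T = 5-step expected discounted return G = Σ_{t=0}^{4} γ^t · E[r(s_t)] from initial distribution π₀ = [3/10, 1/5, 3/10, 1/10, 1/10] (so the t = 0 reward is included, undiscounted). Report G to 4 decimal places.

G = 9.3447

t=0: π = [0.3000, 0.2000, 0.3000, 0.1000, 0.1000], E[r] = 3.1000, γ^t·E[r] = 3.100000, running G = 3.100000
t=1: π = [0.1400, 0.1800, 0.1600, 0.2400, 0.2800], E[r] = 3.5400, γ^t·E[r] = 2.478000, running G = 5.578000
t=2: π = [0.1360, 0.2080, 0.2220, 0.1780, 0.2560], E[r] = 3.5140, γ^t·E[r] = 1.721860, running G = 7.299860
t=3: π = [0.1416, 0.1956, 0.2076, 0.1924, 0.2628], E[r] = 3.5048, γ^t·E[r] = 1.202146, running G = 8.502006
t=4: π = [0.1391, 0.1985, 0.2106, 0.1894, 0.2624], E[r] = 3.5096, γ^t·E[r] = 0.842665, running G = 9.344671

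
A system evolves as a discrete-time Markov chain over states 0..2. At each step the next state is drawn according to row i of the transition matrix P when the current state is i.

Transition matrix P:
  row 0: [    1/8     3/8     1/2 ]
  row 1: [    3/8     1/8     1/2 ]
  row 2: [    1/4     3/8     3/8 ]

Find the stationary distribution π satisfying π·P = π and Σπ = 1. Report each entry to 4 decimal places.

Balance equations π_j = Σ_i π_i·P[i][j]:
  π_0 = 1/8·π_0 + 3/8·π_1 + 1/4·π_2
  π_1 = 3/8·π_0 + 1/8·π_1 + 3/8·π_2
  normalize: π_0 + π_1 + π_2 = 1
Solving the linear system gives exactly π = [23/90, 3/10, 4/9].

π = [0.2556, 0.3000, 0.4444]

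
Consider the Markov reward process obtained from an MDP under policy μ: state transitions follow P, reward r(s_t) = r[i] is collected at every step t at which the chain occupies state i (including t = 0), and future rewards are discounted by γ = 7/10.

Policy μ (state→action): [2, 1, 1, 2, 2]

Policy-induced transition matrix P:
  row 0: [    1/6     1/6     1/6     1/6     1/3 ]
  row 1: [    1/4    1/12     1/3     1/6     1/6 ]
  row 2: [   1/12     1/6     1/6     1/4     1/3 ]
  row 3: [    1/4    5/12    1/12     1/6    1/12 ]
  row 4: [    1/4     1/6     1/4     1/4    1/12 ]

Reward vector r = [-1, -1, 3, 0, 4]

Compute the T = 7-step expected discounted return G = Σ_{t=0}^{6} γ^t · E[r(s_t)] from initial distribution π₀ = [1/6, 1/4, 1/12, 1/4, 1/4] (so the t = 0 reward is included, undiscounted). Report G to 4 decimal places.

G = 2.8114

t=0: π = [0.1667, 0.2500, 0.0833, 0.2500, 0.2500], E[r] = 0.8333, γ^t·E[r] = 0.833333, running G = 0.833333
t=1: π = [0.2222, 0.2083, 0.2083, 0.1944, 0.1667], E[r] = 0.8611, γ^t·E[r] = 0.602778, running G = 1.436111
t=2: π = [0.1968, 0.1979, 0.1991, 0.1979, 0.2083], E[r] = 1.0359, γ^t·E[r] = 0.507581, running G = 1.943692
t=3: π = [0.2004, 0.1997, 0.2005, 0.2006, 0.1988], E[r] = 0.9966, γ^t·E[r] = 0.341842, running G = 2.285534
t=4: π = [0.1999, 0.2002, 0.1998, 0.1999, 0.2002], E[r] = 1.0001, γ^t·E[r] = 0.240133, running G = 2.525667
t=5: π = [0.2000, 0.2000, 0.2001, 0.2000, 0.1999], E[r] = 0.9999, γ^t·E[r] = 0.168048, running G = 2.693715
t=6: π = [0.2000, 0.2000, 0.2000, 0.2000, 0.2000], E[r] = 1.0001, γ^t·E[r] = 0.117657, running G = 2.811372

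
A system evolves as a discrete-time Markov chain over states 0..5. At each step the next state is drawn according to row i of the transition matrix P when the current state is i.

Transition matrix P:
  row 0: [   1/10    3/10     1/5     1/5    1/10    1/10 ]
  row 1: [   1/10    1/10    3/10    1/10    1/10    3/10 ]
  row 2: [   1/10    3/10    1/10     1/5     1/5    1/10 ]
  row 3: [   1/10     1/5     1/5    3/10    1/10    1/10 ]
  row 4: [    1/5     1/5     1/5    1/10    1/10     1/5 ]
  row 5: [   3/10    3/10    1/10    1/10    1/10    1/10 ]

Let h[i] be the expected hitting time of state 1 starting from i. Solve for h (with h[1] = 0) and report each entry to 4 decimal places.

First-step conditioning: h[1] = 0; for i ≠ 1, h[i] = 1 + Σ_k P[i][k]·h[k].
  h[0] = 1 + 1/10·h[0] + 1/5·h[2] + 1/5·h[3] + 1/10·h[4] + 1/10·h[5]
  h[2] = 1 + 1/10·h[0] + 1/10·h[2] + 1/5·h[3] + 1/5·h[4] + 1/10·h[5]
  h[3] = 1 + 1/10·h[0] + 1/5·h[2] + 3/10·h[3] + 1/10·h[4] + 1/10·h[5]
  h[4] = 1 + 1/5·h[0] + 1/5·h[2] + 1/10·h[3] + 1/10·h[4] + 1/5·h[5]
  h[5] = 1 + 3/10·h[0] + 1/10·h[2] + 1/10·h[3] + 1/10·h[4] + 1/10·h[5]
Solving the 5×5 linear system over states ≠ 1 gives exactly h = [16515/4436, 0, 12485/3327, 9175/2218, 26945/6654, 48955/13308] (h[1] = 0 is the target).

h = [3.7229, 0.0000, 3.7526, 4.1366, 4.0494, 3.6786]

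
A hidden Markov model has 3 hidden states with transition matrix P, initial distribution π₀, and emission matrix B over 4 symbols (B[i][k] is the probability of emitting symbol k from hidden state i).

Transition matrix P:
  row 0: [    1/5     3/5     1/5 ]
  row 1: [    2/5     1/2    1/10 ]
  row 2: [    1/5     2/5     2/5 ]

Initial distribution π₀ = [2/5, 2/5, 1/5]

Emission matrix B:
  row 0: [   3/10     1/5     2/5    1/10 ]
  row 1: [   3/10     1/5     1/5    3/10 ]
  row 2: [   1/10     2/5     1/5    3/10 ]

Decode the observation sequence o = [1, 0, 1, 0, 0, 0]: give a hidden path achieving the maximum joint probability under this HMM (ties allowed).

path = [0, 1, 1, 1, 1, 1]

t=0: δ = [8.000e-02, 8.000e-02, 8.000e-02]  (obs o_0=1)
t=1: δ = [9.600e-03, 1.440e-02, 3.200e-03]  ψ = [1, 0, 2]  (obs o_1=0)
t=2: δ = [1.152e-03, 1.440e-03, 7.680e-04]  ψ = [1, 1, 0]  (obs o_2=1)
t=3: δ = [1.728e-04, 2.160e-04, 3.072e-05]  ψ = [1, 1, 2]  (obs o_3=0)
t=4: δ = [2.592e-05, 3.240e-05, 3.456e-06]  ψ = [1, 1, 0]  (obs o_4=0)
t=5: δ = [3.888e-06, 4.860e-06, 5.184e-07]  ψ = [1, 1, 0]  (obs o_5=0)
backtrack: best end state = 1; path = [0, 1, 1, 1, 1, 1]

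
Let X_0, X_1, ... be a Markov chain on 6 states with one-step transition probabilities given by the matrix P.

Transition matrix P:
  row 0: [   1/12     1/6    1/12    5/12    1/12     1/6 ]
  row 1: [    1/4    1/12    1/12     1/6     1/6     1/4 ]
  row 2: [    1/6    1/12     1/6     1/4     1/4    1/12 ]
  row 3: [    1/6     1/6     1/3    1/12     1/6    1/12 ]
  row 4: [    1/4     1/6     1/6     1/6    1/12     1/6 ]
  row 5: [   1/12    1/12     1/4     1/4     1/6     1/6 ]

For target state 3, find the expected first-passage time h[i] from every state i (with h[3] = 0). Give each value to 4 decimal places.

First-step conditioning: h[3] = 0; for i ≠ 3, h[i] = 1 + Σ_k P[i][k]·h[k].
  h[0] = 1 + 1/12·h[0] + 1/6·h[1] + 1/12·h[2] + 1/12·h[4] + 1/6·h[5]
  h[1] = 1 + 1/4·h[0] + 1/12·h[1] + 1/12·h[2] + 1/6·h[4] + 1/4·h[5]
  h[2] = 1 + 1/6·h[0] + 1/12·h[1] + 1/6·h[2] + 1/4·h[4] + 1/12·h[5]
  h[4] = 1 + 1/4·h[0] + 1/6·h[1] + 1/6·h[2] + 1/12·h[4] + 1/6·h[5]
  h[5] = 1 + 1/12·h[0] + 1/12·h[1] + 1/4·h[2] + 1/6·h[4] + 1/6·h[5]
Solving the 5×5 linear system over states ≠ 3 gives exactly h = [20771/6262, 26305/6262, 12337/3131, 0, 26289/6262, 12441/3131] (h[3] = 0 is the target).

h = [3.3170, 4.2007, 3.9403, 0.0000, 4.1982, 3.9735]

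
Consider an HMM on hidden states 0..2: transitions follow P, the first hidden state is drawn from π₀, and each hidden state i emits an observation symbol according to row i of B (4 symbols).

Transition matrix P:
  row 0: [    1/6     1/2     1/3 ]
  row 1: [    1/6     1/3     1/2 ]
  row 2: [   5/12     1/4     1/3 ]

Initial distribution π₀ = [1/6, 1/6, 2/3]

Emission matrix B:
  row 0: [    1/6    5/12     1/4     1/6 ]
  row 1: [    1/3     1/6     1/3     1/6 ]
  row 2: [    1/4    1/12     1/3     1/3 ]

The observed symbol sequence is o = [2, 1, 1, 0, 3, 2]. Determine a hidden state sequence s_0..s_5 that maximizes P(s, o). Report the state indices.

path = [2, 0, 0, 1, 2, 2]

t=0: δ = [4.167e-02, 5.556e-02, 2.222e-01]  (obs o_0=2)
t=1: δ = [3.858e-02, 9.259e-03, 6.173e-03]  ψ = [2, 2, 2]  (obs o_1=1)
t=2: δ = [2.679e-03, 3.215e-03, 1.072e-03]  ψ = [0, 0, 0]  (obs o_2=1)
t=3: δ = [8.931e-05, 4.465e-04, 4.019e-04]  ψ = [1, 0, 1]  (obs o_3=0)
t=4: δ = [2.791e-05, 2.481e-05, 7.442e-05]  ψ = [2, 1, 1]  (obs o_4=3)
t=5: δ = [7.752e-06, 6.202e-06, 8.269e-06]  ψ = [2, 2, 2]  (obs o_5=2)
backtrack: best end state = 2; path = [2, 0, 0, 1, 2, 2]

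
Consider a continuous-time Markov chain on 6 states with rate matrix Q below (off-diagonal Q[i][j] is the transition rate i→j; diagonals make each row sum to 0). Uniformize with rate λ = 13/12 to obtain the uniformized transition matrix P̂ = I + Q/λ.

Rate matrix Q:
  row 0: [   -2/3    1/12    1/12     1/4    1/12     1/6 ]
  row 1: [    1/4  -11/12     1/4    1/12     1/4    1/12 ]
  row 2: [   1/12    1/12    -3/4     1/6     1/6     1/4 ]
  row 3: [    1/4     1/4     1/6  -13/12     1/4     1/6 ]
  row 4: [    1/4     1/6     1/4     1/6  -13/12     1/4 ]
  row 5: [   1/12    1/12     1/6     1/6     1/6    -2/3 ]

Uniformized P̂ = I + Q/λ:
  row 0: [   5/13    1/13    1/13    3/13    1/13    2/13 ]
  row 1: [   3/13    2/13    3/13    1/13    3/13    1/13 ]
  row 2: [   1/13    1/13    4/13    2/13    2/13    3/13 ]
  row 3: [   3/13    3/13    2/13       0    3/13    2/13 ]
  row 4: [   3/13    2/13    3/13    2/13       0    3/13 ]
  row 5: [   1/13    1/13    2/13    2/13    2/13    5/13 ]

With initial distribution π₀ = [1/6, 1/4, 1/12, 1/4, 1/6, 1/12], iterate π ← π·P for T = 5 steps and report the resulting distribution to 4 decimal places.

t=0: π = [0.1667, 0.2500, 0.0833, 0.2500, 0.1667, 0.0833]
t=1: π = [0.2308, 0.1474, 0.1859, 0.1090, 0.1538, 0.1731]
t=2: π = [0.2110, 0.1169, 0.1879, 0.1435, 0.1321, 0.2086]
t=3: π = [0.2022, 0.1182, 0.1857, 0.1390, 0.1373, 0.2176]
t=4: π = [0.1998, 0.1180, 0.1865, 0.1389, 0.1369, 0.2198]
t=5: π = [0.1990, 0.1179, 0.1868, 0.1388, 0.1372, 0.2204]

π = [0.1990, 0.1179, 0.1868, 0.1388, 0.1372, 0.2204]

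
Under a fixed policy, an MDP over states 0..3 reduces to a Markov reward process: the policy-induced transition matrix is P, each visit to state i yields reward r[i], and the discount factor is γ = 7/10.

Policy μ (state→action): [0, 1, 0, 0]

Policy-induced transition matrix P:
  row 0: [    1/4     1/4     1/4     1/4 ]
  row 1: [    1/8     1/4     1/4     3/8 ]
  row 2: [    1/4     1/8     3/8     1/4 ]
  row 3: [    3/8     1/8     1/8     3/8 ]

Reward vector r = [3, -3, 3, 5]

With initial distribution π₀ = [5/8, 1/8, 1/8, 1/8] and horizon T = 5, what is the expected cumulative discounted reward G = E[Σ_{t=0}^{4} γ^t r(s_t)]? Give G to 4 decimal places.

t=0: π = [0.6250, 0.1250, 0.1250, 0.1250], E[r] = 2.5000, γ^t·E[r] = 2.500000, running G = 2.500000
t=1: π = [0.2500, 0.2188, 0.2500, 0.2813], E[r] = 2.2500, γ^t·E[r] = 1.575000, running G = 4.075000
t=2: π = [0.2578, 0.1836, 0.2461, 0.3125], E[r] = 2.5234, γ^t·E[r] = 1.236484, running G = 5.311484
t=3: π = [0.2661, 0.1802, 0.2417, 0.3120], E[r] = 2.5430, γ^t·E[r] = 0.872238, running G = 6.183723
t=4: π = [0.2665, 0.1808, 0.2412, 0.3115], E[r] = 2.5383, γ^t·E[r] = 0.609453, running G = 6.793176

G = 6.7932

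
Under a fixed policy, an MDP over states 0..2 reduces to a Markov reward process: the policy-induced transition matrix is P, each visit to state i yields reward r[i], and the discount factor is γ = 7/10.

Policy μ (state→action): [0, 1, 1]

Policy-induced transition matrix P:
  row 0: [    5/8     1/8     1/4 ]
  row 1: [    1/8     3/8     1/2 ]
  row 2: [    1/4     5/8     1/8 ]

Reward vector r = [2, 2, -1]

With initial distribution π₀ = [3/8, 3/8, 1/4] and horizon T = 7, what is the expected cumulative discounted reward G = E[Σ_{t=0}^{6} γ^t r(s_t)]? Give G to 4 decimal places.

G = 3.4823

t=0: π = [0.3750, 0.3750, 0.2500], E[r] = 1.2500, γ^t·E[r] = 1.250000, running G = 1.250000
t=1: π = [0.3438, 0.3438, 0.3125], E[r] = 1.0625, γ^t·E[r] = 0.743750, running G = 1.993750
t=2: π = [0.3359, 0.3672, 0.2969], E[r] = 1.1094, γ^t·E[r] = 0.543594, running G = 2.537344
t=3: π = [0.3301, 0.3652, 0.3047], E[r] = 1.0859, γ^t·E[r] = 0.372477, running G = 2.909820
t=4: π = [0.3281, 0.3687, 0.3032], E[r] = 1.0903, γ^t·E[r] = 0.261789, running G = 3.171609
t=5: π = [0.3270, 0.3688, 0.3043], E[r] = 1.0872, γ^t·E[r] = 0.182729, running G = 3.354338
t=6: π = [0.3265, 0.3693, 0.3042], E[r] = 1.0875, γ^t·E[r] = 0.127945, running G = 3.482283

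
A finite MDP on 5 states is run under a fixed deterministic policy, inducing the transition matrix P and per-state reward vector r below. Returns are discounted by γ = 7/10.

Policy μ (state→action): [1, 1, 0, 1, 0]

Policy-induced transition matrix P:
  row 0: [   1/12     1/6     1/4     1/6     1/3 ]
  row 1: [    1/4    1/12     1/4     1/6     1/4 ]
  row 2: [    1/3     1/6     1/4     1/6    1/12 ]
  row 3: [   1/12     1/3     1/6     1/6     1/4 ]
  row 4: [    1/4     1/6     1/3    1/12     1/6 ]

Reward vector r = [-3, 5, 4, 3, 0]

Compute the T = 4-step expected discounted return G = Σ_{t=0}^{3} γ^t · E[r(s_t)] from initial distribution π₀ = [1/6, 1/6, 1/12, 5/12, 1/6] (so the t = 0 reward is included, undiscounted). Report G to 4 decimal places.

G = 4.7373

t=0: π = [0.1667, 0.1667, 0.0833, 0.4167, 0.1667], E[r] = 1.9167, γ^t·E[r] = 1.916667, running G = 1.916667
t=1: π = [0.1597, 0.2222, 0.2292, 0.1528, 0.2361], E[r] = 2.0069, γ^t·E[r] = 1.404861, running G = 3.321528
t=2: π = [0.2170, 0.1736, 0.2569, 0.1470, 0.2054], E[r] = 1.6858, γ^t·E[r] = 0.826024, running G = 4.147552
t=3: π = [0.2107, 0.1767, 0.2549, 0.1495, 0.2081], E[r] = 1.7194, γ^t·E[r] = 0.589746, running G = 4.737298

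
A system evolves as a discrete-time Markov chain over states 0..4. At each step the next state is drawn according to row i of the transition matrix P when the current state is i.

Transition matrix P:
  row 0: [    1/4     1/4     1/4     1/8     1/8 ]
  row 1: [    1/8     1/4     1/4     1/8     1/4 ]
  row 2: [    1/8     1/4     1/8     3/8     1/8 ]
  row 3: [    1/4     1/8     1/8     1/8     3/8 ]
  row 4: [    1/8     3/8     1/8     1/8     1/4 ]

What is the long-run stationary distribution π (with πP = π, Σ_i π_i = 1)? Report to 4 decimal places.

Balance equations π_j = Σ_i π_i·P[i][j]:
  π_0 = 1/4·π_0 + 1/8·π_1 + 1/8·π_2 + 1/4·π_3 + 1/8·π_4
  π_1 = 1/4·π_0 + 1/4·π_1 + 1/4·π_2 + 1/8·π_3 + 3/8·π_4
  π_2 = 1/4·π_0 + 1/4·π_1 + 1/8·π_2 + 1/8·π_3 + 1/8·π_4
  π_3 = 1/8·π_0 + 1/8·π_1 + 3/8·π_2 + 1/8·π_3 + 1/8·π_4
  normalize: π_0 + π_1 + π_2 + π_3 + π_4 = 1
Solving the linear system gives exactly π = [137/820, 211/820, 73/410, 139/820, 187/820].

π = [0.1671, 0.2573, 0.1780, 0.1695, 0.2280]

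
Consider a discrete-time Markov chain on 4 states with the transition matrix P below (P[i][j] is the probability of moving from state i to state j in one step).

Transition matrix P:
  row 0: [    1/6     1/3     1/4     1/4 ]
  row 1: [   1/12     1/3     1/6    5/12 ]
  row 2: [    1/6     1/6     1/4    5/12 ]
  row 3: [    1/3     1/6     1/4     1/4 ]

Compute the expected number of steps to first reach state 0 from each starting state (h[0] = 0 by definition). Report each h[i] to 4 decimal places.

h = [0.0000, 5.2500, 4.7727, 4.0909]

First-step conditioning: h[0] = 0; for i ≠ 0, h[i] = 1 + Σ_k P[i][k]·h[k].
  h[1] = 1 + 1/3·h[1] + 1/6·h[2] + 5/12·h[3]
  h[2] = 1 + 1/6·h[1] + 1/4·h[2] + 5/12·h[3]
  h[3] = 1 + 1/6·h[1] + 1/4·h[2] + 1/4·h[3]
Solving the 3×3 linear system over states ≠ 0 gives exactly h = [0, 21/4, 105/22, 45/11] (h[0] = 0 is the target).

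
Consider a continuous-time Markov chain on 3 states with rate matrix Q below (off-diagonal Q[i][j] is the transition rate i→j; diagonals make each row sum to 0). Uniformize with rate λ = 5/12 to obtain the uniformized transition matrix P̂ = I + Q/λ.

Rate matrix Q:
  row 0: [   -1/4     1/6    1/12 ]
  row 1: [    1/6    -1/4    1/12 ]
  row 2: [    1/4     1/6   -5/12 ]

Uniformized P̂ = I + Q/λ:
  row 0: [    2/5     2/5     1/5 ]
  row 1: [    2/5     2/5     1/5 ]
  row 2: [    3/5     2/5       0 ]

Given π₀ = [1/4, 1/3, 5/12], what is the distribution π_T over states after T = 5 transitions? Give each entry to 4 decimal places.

t=0: π = [0.2500, 0.3333, 0.4167]
t=1: π = [0.4833, 0.4000, 0.1167]
t=2: π = [0.4233, 0.4000, 0.1767]
t=3: π = [0.4353, 0.4000, 0.1647]
t=4: π = [0.4329, 0.4000, 0.1671]
t=5: π = [0.4334, 0.4000, 0.1666]

π = [0.4334, 0.4000, 0.1666]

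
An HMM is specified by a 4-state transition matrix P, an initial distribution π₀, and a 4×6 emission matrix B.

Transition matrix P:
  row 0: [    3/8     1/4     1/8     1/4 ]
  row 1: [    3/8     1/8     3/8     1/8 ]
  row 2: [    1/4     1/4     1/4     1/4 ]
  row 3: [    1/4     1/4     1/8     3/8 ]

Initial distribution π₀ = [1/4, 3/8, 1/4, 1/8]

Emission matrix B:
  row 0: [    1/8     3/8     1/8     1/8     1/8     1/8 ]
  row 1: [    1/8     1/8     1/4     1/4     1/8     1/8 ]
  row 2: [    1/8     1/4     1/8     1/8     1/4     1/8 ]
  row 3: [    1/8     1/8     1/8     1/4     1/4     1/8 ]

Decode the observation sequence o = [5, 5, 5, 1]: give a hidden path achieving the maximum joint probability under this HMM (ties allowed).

t=0: δ = [3.125e-02, 4.688e-02, 3.125e-02, 1.562e-02]  (obs o_0=5)
t=1: δ = [2.197e-03, 9.766e-04, 2.197e-03, 9.766e-04]  ψ = [1, 0, 1, 0]  (obs o_1=5)
t=2: δ = [1.030e-04, 6.866e-05, 6.866e-05, 6.866e-05]  ψ = [0, 0, 2, 0]  (obs o_2=5)
t=3: δ = [1.448e-05, 3.219e-06, 6.437e-06, 3.219e-06]  ψ = [0, 0, 1, 0]  (obs o_3=1)
backtrack: best end state = 0; path = [1, 0, 0, 0]

path = [1, 0, 0, 0]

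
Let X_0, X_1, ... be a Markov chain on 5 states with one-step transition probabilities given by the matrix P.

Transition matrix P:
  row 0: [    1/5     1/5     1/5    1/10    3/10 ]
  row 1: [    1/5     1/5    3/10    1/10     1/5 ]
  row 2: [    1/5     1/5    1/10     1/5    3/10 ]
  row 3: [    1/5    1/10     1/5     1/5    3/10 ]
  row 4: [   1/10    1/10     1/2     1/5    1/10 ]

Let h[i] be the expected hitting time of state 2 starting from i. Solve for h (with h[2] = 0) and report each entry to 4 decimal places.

h = [3.4819, 3.2184, 0.0000, 3.5112, 2.6359]

First-step conditioning: h[2] = 0; for i ≠ 2, h[i] = 1 + Σ_k P[i][k]·h[k].
  h[0] = 1 + 1/5·h[0] + 1/5·h[1] + 1/10·h[3] + 3/10·h[4]
  h[1] = 1 + 1/5·h[0] + 1/5·h[1] + 1/10·h[3] + 1/5·h[4]
  h[3] = 1 + 1/5·h[0] + 1/10·h[1] + 1/5·h[3] + 3/10·h[4]
  h[4] = 1 + 1/10·h[0] + 1/10·h[1] + 1/5·h[3] + 1/10·h[4]
Solving the 4×4 linear system over states ≠ 2 gives exactly h = [10700/3073, 9890/3073, 0, 10790/3073, 8100/3073] (h[2] = 0 is the target).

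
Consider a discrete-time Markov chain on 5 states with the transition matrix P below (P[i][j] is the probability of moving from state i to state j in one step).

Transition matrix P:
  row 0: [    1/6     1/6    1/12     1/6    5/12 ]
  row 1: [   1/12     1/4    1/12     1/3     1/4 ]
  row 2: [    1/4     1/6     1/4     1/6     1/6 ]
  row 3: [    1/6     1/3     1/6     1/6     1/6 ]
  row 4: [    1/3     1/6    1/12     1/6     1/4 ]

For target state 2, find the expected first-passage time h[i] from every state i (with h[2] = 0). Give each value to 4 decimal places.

First-step conditioning: h[2] = 0; for i ≠ 2, h[i] = 1 + Σ_k P[i][k]·h[k].
  h[0] = 1 + 1/6·h[0] + 1/6·h[1] + 1/6·h[3] + 5/12·h[4]
  h[1] = 1 + 1/12·h[0] + 1/4·h[1] + 1/3·h[3] + 1/4·h[4]
  h[3] = 1 + 1/6·h[0] + 1/3·h[1] + 1/6·h[3] + 1/6·h[4]
  h[4] = 1 + 1/3·h[0] + 1/6·h[1] + 1/6·h[3] + 1/4·h[4]
Solving the 4×4 linear system over states ≠ 2 gives exactly h = [768/77, 108/11, 0, 702/77, 768/77] (h[2] = 0 is the target).

h = [9.9740, 9.8182, 0.0000, 9.1169, 9.9740]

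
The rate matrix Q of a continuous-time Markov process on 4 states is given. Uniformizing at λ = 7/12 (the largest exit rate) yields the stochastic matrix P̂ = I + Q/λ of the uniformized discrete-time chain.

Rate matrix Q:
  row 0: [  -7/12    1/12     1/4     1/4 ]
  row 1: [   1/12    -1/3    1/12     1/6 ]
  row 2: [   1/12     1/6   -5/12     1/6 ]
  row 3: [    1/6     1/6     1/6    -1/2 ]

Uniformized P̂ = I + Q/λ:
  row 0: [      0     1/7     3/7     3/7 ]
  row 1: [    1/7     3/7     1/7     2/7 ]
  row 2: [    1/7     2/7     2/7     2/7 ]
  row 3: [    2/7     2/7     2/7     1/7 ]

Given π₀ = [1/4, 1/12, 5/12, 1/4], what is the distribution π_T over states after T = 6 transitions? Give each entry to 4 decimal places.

π = [0.1588, 0.3069, 0.2645, 0.2698]

t=0: π = [0.2500, 0.0833, 0.4167, 0.2500]
t=1: π = [0.1429, 0.2619, 0.3095, 0.2857]
t=2: π = [0.1633, 0.3027, 0.2687, 0.2653]
t=3: π = [0.1574, 0.3056, 0.2658, 0.2711]
t=4: π = [0.1591, 0.3069, 0.2645, 0.2695]
t=5: π = [0.1586, 0.3068, 0.2646, 0.2699]
t=6: π = [0.1588, 0.3069, 0.2645, 0.2698]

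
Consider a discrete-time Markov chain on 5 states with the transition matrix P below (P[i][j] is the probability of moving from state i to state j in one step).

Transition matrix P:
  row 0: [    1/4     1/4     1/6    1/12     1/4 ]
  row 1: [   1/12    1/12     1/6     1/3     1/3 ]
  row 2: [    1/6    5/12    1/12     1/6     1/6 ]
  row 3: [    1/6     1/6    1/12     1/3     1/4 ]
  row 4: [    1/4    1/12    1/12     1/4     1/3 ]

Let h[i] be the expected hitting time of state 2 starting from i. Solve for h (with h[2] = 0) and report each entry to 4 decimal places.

h = [8.0767, 8.3237, 0.0000, 8.9467, 8.9242]

First-step conditioning: h[2] = 0; for i ≠ 2, h[i] = 1 + Σ_k P[i][k]·h[k].
  h[0] = 1 + 1/4·h[0] + 1/4·h[1] + 1/12·h[3] + 1/4·h[4]
  h[1] = 1 + 1/12·h[0] + 1/12·h[1] + 1/3·h[3] + 1/3·h[4]
  h[3] = 1 + 1/6·h[0] + 1/6·h[1] + 1/3·h[3] + 1/4·h[4]
  h[4] = 1 + 1/4·h[0] + 1/12·h[1] + 1/4·h[3] + 1/3·h[4]
Solving the 4×4 linear system over states ≠ 2 gives exactly h = [8634/1069, 8898/1069, 0, 9564/1069, 9540/1069] (h[2] = 0 is the target).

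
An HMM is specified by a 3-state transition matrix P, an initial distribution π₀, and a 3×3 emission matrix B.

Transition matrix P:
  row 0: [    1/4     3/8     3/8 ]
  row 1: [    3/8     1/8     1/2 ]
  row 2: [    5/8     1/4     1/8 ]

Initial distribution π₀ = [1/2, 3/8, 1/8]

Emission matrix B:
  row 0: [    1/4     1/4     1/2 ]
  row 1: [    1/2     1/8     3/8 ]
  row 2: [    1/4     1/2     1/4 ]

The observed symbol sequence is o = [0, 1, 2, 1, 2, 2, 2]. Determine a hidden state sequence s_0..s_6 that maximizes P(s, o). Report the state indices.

t=0: δ = [1.250e-01, 1.875e-01, 3.125e-02]  (obs o_0=0)
t=1: δ = [1.758e-02, 5.859e-03, 4.688e-02]  ψ = [1, 0, 1]  (obs o_1=1)
t=2: δ = [1.465e-02, 4.395e-03, 1.648e-03]  ψ = [2, 2, 0]  (obs o_2=2)
t=3: δ = [9.155e-04, 6.866e-04, 2.747e-03]  ψ = [0, 0, 0]  (obs o_3=1)
t=4: δ = [8.583e-04, 2.575e-04, 8.583e-05]  ψ = [2, 2, 0]  (obs o_4=2)
t=5: δ = [1.073e-04, 1.207e-04, 8.047e-05]  ψ = [0, 0, 0]  (obs o_5=2)
t=6: δ = [2.515e-05, 1.509e-05, 1.509e-05]  ψ = [2, 0, 1]  (obs o_6=2)
backtrack: best end state = 0; path = [1, 2, 0, 2, 0, 2, 0]

path = [1, 2, 0, 2, 0, 2, 0]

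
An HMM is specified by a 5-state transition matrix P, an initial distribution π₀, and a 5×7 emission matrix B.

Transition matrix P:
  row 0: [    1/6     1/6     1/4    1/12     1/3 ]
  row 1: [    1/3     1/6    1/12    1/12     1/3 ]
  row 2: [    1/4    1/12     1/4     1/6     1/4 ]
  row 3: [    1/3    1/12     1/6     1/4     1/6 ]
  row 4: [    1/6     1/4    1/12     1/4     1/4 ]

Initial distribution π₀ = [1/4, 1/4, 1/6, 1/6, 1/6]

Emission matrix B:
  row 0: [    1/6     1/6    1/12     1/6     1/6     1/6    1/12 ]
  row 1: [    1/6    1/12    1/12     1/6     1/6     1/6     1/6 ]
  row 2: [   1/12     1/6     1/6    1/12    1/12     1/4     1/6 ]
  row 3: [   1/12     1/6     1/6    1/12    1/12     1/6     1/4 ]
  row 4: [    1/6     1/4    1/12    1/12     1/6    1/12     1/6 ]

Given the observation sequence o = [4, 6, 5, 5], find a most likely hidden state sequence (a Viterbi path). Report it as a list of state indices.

t=0: δ = [4.167e-02, 4.167e-02, 1.389e-02, 1.389e-02, 2.778e-02]  (obs o_0=4)
t=1: δ = [1.157e-03, 1.157e-03, 1.736e-03, 1.736e-03, 2.315e-03]  ψ = [1, 0, 0, 4, 0]  (obs o_1=6)
t=2: δ = [9.645e-05, 9.645e-05, 1.085e-04, 9.645e-05, 4.823e-05]  ψ = [3, 4, 2, 4, 4]  (obs o_2=5)
t=3: δ = [5.358e-06, 2.679e-06, 6.782e-06, 4.019e-06, 2.679e-06]  ψ = [1, 0, 2, 3, 0]  (obs o_3=5)
backtrack: best end state = 2; path = [0, 2, 2, 2]

path = [0, 2, 2, 2]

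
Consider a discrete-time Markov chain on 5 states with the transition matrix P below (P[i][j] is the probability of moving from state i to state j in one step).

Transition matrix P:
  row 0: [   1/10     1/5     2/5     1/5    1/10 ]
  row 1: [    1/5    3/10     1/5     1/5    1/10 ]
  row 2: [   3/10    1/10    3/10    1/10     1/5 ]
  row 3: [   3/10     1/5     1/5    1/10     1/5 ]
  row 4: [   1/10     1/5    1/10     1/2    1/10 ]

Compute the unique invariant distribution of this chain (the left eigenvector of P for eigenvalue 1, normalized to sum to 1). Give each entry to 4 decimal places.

π = [0.2096, 0.1941, 0.2527, 0.1984, 0.1451]

Balance equations π_j = Σ_i π_i·P[i][j]:
  π_0 = 1/10·π_0 + 1/5·π_1 + 3/10·π_2 + 3/10·π_3 + 1/10·π_4
  π_1 = 1/5·π_0 + 3/10·π_1 + 1/10·π_2 + 1/5·π_3 + 1/5·π_4
  π_2 = 2/5·π_0 + 1/5·π_1 + 3/10·π_2 + 1/5·π_3 + 1/10·π_4
  π_3 = 1/5·π_0 + 1/5·π_1 + 1/10·π_2 + 1/10·π_3 + 1/2·π_4
  normalize: π_0 + π_1 + π_2 + π_3 + π_4 = 1
Solving the linear system gives exactly π = [2206/10523, 2043/10523, 2659/10523, 2088/10523, 1527/10523].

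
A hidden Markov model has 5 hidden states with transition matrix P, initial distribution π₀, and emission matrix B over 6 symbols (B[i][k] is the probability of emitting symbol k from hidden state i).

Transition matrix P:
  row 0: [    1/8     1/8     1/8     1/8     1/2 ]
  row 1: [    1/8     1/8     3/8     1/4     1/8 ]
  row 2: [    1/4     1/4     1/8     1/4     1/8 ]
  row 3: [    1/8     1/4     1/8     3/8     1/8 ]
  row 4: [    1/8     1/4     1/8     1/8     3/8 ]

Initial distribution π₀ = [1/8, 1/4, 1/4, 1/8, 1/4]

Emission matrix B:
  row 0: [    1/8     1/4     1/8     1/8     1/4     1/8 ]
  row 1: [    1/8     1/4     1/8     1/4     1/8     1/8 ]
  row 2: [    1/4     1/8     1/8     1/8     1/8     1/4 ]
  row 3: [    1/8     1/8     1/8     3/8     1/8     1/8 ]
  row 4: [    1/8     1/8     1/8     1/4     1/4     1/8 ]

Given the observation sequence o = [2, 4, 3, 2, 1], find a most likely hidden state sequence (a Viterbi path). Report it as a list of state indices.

t=0: δ = [1.562e-02, 3.125e-02, 3.125e-02, 1.562e-02, 3.125e-02]  (obs o_0=2)
t=1: δ = [1.953e-03, 9.766e-04, 1.465e-03, 9.766e-04, 2.930e-03]  ψ = [2, 2, 1, 1, 4]  (obs o_1=4)
t=2: δ = [4.578e-05, 1.831e-04, 4.578e-05, 1.373e-04, 2.747e-04]  ψ = [2, 4, 1, 2, 4]  (obs o_2=3)
t=3: δ = [4.292e-06, 8.583e-06, 8.583e-06, 6.437e-06, 1.287e-05]  ψ = [4, 4, 1, 3, 4]  (obs o_3=2)
t=4: δ = [5.364e-07, 8.047e-07, 4.023e-07, 3.017e-07, 6.035e-07]  ψ = [2, 4, 1, 3, 4]  (obs o_4=1)
backtrack: best end state = 1; path = [4, 4, 4, 4, 1]

path = [4, 4, 4, 4, 1]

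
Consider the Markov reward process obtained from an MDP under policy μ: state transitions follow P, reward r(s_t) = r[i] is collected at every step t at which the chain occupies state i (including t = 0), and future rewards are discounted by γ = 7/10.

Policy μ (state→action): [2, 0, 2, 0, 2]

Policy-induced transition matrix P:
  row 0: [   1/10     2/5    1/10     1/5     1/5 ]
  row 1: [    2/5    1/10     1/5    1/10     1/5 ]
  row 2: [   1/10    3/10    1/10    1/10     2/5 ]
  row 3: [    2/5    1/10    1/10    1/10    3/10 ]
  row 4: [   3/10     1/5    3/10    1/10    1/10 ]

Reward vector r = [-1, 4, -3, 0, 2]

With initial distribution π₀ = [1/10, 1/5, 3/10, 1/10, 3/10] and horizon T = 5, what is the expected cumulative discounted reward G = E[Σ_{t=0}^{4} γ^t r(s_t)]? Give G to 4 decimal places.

t=0: π = [0.1000, 0.2000, 0.3000, 0.1000, 0.3000], E[r] = 0.4000, γ^t·E[r] = 0.400000, running G = 0.400000
t=1: π = [0.2500, 0.2200, 0.1800, 0.1100, 0.2400], E[r] = 0.5700, γ^t·E[r] = 0.399000, running G = 0.799000
t=2: π = [0.2470, 0.2350, 0.1700, 0.1250, 0.2230], E[r] = 0.6290, γ^t·E[r] = 0.308210, running G = 1.107210
t=3: π = [0.2526, 0.2304, 0.1681, 0.1247, 0.2242], E[r] = 0.6131, γ^t·E[r] = 0.210293, running G = 1.317503
t=4: π = [0.2514, 0.2318, 0.1679, 0.1253, 0.2237], E[r] = 0.6196, γ^t·E[r] = 0.148768, running G = 1.466272

G = 1.4663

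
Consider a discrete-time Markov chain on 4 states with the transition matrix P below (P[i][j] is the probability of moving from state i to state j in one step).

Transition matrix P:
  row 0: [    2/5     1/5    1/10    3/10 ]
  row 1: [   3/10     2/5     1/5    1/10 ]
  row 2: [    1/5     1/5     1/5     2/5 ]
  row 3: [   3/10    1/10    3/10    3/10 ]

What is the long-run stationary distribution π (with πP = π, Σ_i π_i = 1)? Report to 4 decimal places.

Balance equations π_j = Σ_i π_i·P[i][j]:
  π_0 = 2/5·π_0 + 3/10·π_1 + 1/5·π_2 + 3/10·π_3
  π_1 = 1/5·π_0 + 2/5·π_1 + 1/5·π_2 + 1/10·π_3
  π_2 = 1/10·π_0 + 1/5·π_1 + 1/5·π_2 + 3/10·π_3
  normalize: π_0 + π_1 + π_2 + π_3 = 1
Solving the linear system gives exactly π = [214/687, 148/687, 45/229, 190/687].

π = [0.3115, 0.2154, 0.1965, 0.2766]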